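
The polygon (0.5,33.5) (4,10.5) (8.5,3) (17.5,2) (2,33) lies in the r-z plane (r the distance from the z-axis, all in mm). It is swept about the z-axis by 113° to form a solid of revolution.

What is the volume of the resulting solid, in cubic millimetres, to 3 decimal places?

Profile (r,z), 5 vertices: (0.5,33.5) (4,10.5) (8.5,3) (17.5,2) (2,33)
edge 0: (0.5,33.5)→(4,10.5)  cross = 0.5·10.5 − 4·33.5 = -128.7500; (r_i+r_j)·cross = 4.5·-128.7500 = -579.3750
edge 1: (4,10.5)→(8.5,3)  cross = 4·3 − 8.5·10.5 = -77.2500; (r_i+r_j)·cross = 12.5·-77.2500 = -965.6250
edge 2: (8.5,3)→(17.5,2)  cross = 8.5·2 − 17.5·3 = -35.5000; (r_i+r_j)·cross = 26·-35.5000 = -923.0000
edge 3: (17.5,2)→(2,33)  cross = 17.5·33 − 2·2 = 573.5000; (r_i+r_j)·cross = 19.5·573.5000 = 11183.2500
edge 4: (2,33)→(0.5,33.5)  cross = 2·33.5 − 0.5·33 = 50.5000; (r_i+r_j)·cross = 2.5·50.5000 = 126.2500
Σcross = 382.5000 → A = |Σcross|/2 = 191.2500 mm²
Σ(r_i+r_j)·cross = 8841.5000 → first moment M = |Σ|/6 = 1473.5833
R_c = M/A = 1473.5833/191.2500 = 7.7050 mm
θ = 113° = 1.972222 rad
V = θ·R_c·A = 1.972222·7.7050·191.2500 = 2906.234 mm³

Volume = 2906.234 mm³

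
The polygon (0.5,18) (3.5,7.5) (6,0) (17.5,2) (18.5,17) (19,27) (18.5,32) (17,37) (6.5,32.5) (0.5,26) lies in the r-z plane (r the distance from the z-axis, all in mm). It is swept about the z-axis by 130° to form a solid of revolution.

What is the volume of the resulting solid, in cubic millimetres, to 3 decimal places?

Profile (r,z), 10 vertices: (0.5,18) (3.5,7.5) (6,0) (17.5,2) (18.5,17) (19,27) (18.5,32) (17,37) (6.5,32.5) (0.5,26)
edge 0: (0.5,18)→(3.5,7.5)  cross = 0.5·7.5 − 3.5·18 = -59.2500; (r_i+r_j)·cross = 4·-59.2500 = -237.0000
edge 1: (3.5,7.5)→(6,0)  cross = 3.5·0 − 6·7.5 = -45.0000; (r_i+r_j)·cross = 9.5·-45.0000 = -427.5000
edge 2: (6,0)→(17.5,2)  cross = 6·2 − 17.5·0 = 12.0000; (r_i+r_j)·cross = 23.5·12.0000 = 282.0000
edge 3: (17.5,2)→(18.5,17)  cross = 17.5·17 − 18.5·2 = 260.5000; (r_i+r_j)·cross = 36·260.5000 = 9378.0000
edge 4: (18.5,17)→(19,27)  cross = 18.5·27 − 19·17 = 176.5000; (r_i+r_j)·cross = 37.5·176.5000 = 6618.7500
edge 5: (19,27)→(18.5,32)  cross = 19·32 − 18.5·27 = 108.5000; (r_i+r_j)·cross = 37.5·108.5000 = 4068.7500
edge 6: (18.5,32)→(17,37)  cross = 18.5·37 − 17·32 = 140.5000; (r_i+r_j)·cross = 35.5·140.5000 = 4987.7500
edge 7: (17,37)→(6.5,32.5)  cross = 17·32.5 − 6.5·37 = 312.0000; (r_i+r_j)·cross = 23.5·312.0000 = 7332.0000
edge 8: (6.5,32.5)→(0.5,26)  cross = 6.5·26 − 0.5·32.5 = 152.7500; (r_i+r_j)·cross = 7·152.7500 = 1069.2500
edge 9: (0.5,26)→(0.5,18)  cross = 0.5·18 − 0.5·26 = -4.0000; (r_i+r_j)·cross = 1·-4.0000 = -4.0000
Σcross = 1054.5000 → A = |Σcross|/2 = 527.2500 mm²
Σ(r_i+r_j)·cross = 33068.0000 → first moment M = |Σ|/6 = 5511.3333
R_c = M/A = 5511.3333/527.2500 = 10.4530 mm
θ = 130° = 2.268928 rad
V = θ·R_c·A = 2.268928·10.4530·527.2500 = 12504.819 mm³

Volume = 12504.819 mm³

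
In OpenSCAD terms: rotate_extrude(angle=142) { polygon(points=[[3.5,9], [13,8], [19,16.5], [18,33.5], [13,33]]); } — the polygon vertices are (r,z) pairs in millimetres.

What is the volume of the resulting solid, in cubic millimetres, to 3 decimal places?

Profile (r,z), 5 vertices: (3.5,9) (13,8) (19,16.5) (18,33.5) (13,33)
edge 0: (3.5,9)→(13,8)  cross = 3.5·8 − 13·9 = -89.0000; (r_i+r_j)·cross = 16.5·-89.0000 = -1468.5000
edge 1: (13,8)→(19,16.5)  cross = 13·16.5 − 19·8 = 62.5000; (r_i+r_j)·cross = 32·62.5000 = 2000.0000
edge 2: (19,16.5)→(18,33.5)  cross = 19·33.5 − 18·16.5 = 339.5000; (r_i+r_j)·cross = 37·339.5000 = 12561.5000
edge 3: (18,33.5)→(13,33)  cross = 18·33 − 13·33.5 = 158.5000; (r_i+r_j)·cross = 31·158.5000 = 4913.5000
edge 4: (13,33)→(3.5,9)  cross = 13·9 − 3.5·33 = 1.5000; (r_i+r_j)·cross = 16.5·1.5000 = 24.7500
Σcross = 473.0000 → A = |Σcross|/2 = 236.5000 mm²
Σ(r_i+r_j)·cross = 18031.2500 → first moment M = |Σ|/6 = 3005.2083
R_c = M/A = 3005.2083/236.5000 = 12.7070 mm
θ = 142° = 2.478368 rad
V = θ·R_c·A = 2.478368·12.7070·236.5000 = 7448.011 mm³

Volume = 7448.011 mm³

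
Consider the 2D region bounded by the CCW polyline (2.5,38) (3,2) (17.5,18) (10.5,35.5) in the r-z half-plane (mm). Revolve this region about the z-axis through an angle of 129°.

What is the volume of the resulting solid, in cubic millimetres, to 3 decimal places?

Volume = 5976.258 mm³

Profile (r,z), 4 vertices: (2.5,38) (3,2) (17.5,18) (10.5,35.5)
edge 0: (2.5,38)→(3,2)  cross = 2.5·2 − 3·38 = -109.0000; (r_i+r_j)·cross = 5.5·-109.0000 = -599.5000
edge 1: (3,2)→(17.5,18)  cross = 3·18 − 17.5·2 = 19.0000; (r_i+r_j)·cross = 20.5·19.0000 = 389.5000
edge 2: (17.5,18)→(10.5,35.5)  cross = 17.5·35.5 − 10.5·18 = 432.2500; (r_i+r_j)·cross = 28·432.2500 = 12103.0000
edge 3: (10.5,35.5)→(2.5,38)  cross = 10.5·38 − 2.5·35.5 = 310.2500; (r_i+r_j)·cross = 13·310.2500 = 4033.2500
Σcross = 652.5000 → A = |Σcross|/2 = 326.2500 mm²
Σ(r_i+r_j)·cross = 15926.2500 → first moment M = |Σ|/6 = 2654.3750
R_c = M/A = 2654.3750/326.2500 = 8.1360 mm
θ = 129° = 2.251475 rad
V = θ·R_c·A = 2.251475·8.1360·326.2500 = 5976.258 mm³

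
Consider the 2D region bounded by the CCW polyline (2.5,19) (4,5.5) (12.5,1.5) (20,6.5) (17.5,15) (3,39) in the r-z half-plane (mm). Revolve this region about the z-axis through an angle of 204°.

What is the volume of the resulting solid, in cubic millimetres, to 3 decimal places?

Volume = 11901.470 mm³

Profile (r,z), 6 vertices: (2.5,19) (4,5.5) (12.5,1.5) (20,6.5) (17.5,15) (3,39)
edge 0: (2.5,19)→(4,5.5)  cross = 2.5·5.5 − 4·19 = -62.2500; (r_i+r_j)·cross = 6.5·-62.2500 = -404.6250
edge 1: (4,5.5)→(12.5,1.5)  cross = 4·1.5 − 12.5·5.5 = -62.7500; (r_i+r_j)·cross = 16.5·-62.7500 = -1035.3750
edge 2: (12.5,1.5)→(20,6.5)  cross = 12.5·6.5 − 20·1.5 = 51.2500; (r_i+r_j)·cross = 32.5·51.2500 = 1665.6250
edge 3: (20,6.5)→(17.5,15)  cross = 20·15 − 17.5·6.5 = 186.2500; (r_i+r_j)·cross = 37.5·186.2500 = 6984.3750
edge 4: (17.5,15)→(3,39)  cross = 17.5·39 − 3·15 = 637.5000; (r_i+r_j)·cross = 20.5·637.5000 = 13068.7500
edge 5: (3,39)→(2.5,19)  cross = 3·19 − 2.5·39 = -40.5000; (r_i+r_j)·cross = 5.5·-40.5000 = -222.7500
Σcross = 709.5000 → A = |Σcross|/2 = 354.7500 mm²
Σ(r_i+r_j)·cross = 20056.0000 → first moment M = |Σ|/6 = 3342.6667
R_c = M/A = 3342.6667/354.7500 = 9.4226 mm
θ = 204° = 3.560472 rad
V = θ·R_c·A = 3.560472·9.4226·354.7500 = 11901.470 mm³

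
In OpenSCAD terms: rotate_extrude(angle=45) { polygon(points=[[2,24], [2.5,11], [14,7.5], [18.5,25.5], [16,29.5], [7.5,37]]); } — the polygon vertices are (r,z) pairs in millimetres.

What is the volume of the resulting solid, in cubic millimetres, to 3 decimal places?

Profile (r,z), 6 vertices: (2,24) (2.5,11) (14,7.5) (18.5,25.5) (16,29.5) (7.5,37)
edge 0: (2,24)→(2.5,11)  cross = 2·11 − 2.5·24 = -38.0000; (r_i+r_j)·cross = 4.5·-38.0000 = -171.0000
edge 1: (2.5,11)→(14,7.5)  cross = 2.5·7.5 − 14·11 = -135.2500; (r_i+r_j)·cross = 16.5·-135.2500 = -2231.6250
edge 2: (14,7.5)→(18.5,25.5)  cross = 14·25.5 − 18.5·7.5 = 218.2500; (r_i+r_j)·cross = 32.5·218.2500 = 7093.1250
edge 3: (18.5,25.5)→(16,29.5)  cross = 18.5·29.5 − 16·25.5 = 137.7500; (r_i+r_j)·cross = 34.5·137.7500 = 4752.3750
edge 4: (16,29.5)→(7.5,37)  cross = 16·37 − 7.5·29.5 = 370.7500; (r_i+r_j)·cross = 23.5·370.7500 = 8712.6250
edge 5: (7.5,37)→(2,24)  cross = 7.5·24 − 2·37 = 106.0000; (r_i+r_j)·cross = 9.5·106.0000 = 1007.0000
Σcross = 659.5000 → A = |Σcross|/2 = 329.7500 mm²
Σ(r_i+r_j)·cross = 19162.5000 → first moment M = |Σ|/6 = 3193.7500
R_c = M/A = 3193.7500/329.7500 = 9.6854 mm
θ = 45° = 0.785398 rad
V = θ·R_c·A = 0.785398·9.6854·329.7500 = 2508.365 mm³

Volume = 2508.365 mm³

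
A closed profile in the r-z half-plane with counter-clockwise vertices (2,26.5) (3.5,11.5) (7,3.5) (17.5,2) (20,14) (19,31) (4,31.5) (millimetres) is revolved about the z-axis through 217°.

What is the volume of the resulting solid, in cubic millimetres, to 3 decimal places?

Profile (r,z), 7 vertices: (2,26.5) (3.5,11.5) (7,3.5) (17.5,2) (20,14) (19,31) (4,31.5)
edge 0: (2,26.5)→(3.5,11.5)  cross = 2·11.5 − 3.5·26.5 = -69.7500; (r_i+r_j)·cross = 5.5·-69.7500 = -383.6250
edge 1: (3.5,11.5)→(7,3.5)  cross = 3.5·3.5 − 7·11.5 = -68.2500; (r_i+r_j)·cross = 10.5·-68.2500 = -716.6250
edge 2: (7,3.5)→(17.5,2)  cross = 7·2 − 17.5·3.5 = -47.2500; (r_i+r_j)·cross = 24.5·-47.2500 = -1157.6250
edge 3: (17.5,2)→(20,14)  cross = 17.5·14 − 20·2 = 205.0000; (r_i+r_j)·cross = 37.5·205.0000 = 7687.5000
edge 4: (20,14)→(19,31)  cross = 20·31 − 19·14 = 354.0000; (r_i+r_j)·cross = 39·354.0000 = 13806.0000
edge 5: (19,31)→(4,31.5)  cross = 19·31.5 − 4·31 = 474.5000; (r_i+r_j)·cross = 23·474.5000 = 10913.5000
edge 6: (4,31.5)→(2,26.5)  cross = 4·26.5 − 2·31.5 = 43.0000; (r_i+r_j)·cross = 6·43.0000 = 258.0000
Σcross = 891.2500 → A = |Σcross|/2 = 445.6250 mm²
Σ(r_i+r_j)·cross = 30407.1250 → first moment M = |Σ|/6 = 5067.8542
R_c = M/A = 5067.8542/445.6250 = 11.3725 mm
θ = 217° = 3.787364 rad
V = θ·R_c·A = 3.787364·11.3725·445.6250 = 19193.811 mm³

Volume = 19193.811 mm³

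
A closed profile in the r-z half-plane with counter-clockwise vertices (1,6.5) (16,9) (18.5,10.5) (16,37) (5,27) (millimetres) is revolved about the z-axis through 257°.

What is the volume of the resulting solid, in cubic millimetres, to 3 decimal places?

Profile (r,z), 5 vertices: (1,6.5) (16,9) (18.5,10.5) (16,37) (5,27)
edge 0: (1,6.5)→(16,9)  cross = 1·9 − 16·6.5 = -95.0000; (r_i+r_j)·cross = 17·-95.0000 = -1615.0000
edge 1: (16,9)→(18.5,10.5)  cross = 16·10.5 − 18.5·9 = 1.5000; (r_i+r_j)·cross = 34.5·1.5000 = 51.7500
edge 2: (18.5,10.5)→(16,37)  cross = 18.5·37 − 16·10.5 = 516.5000; (r_i+r_j)·cross = 34.5·516.5000 = 17819.2500
edge 3: (16,37)→(5,27)  cross = 16·27 − 5·37 = 247.0000; (r_i+r_j)·cross = 21·247.0000 = 5187.0000
edge 4: (5,27)→(1,6.5)  cross = 5·6.5 − 1·27 = 5.5000; (r_i+r_j)·cross = 6·5.5000 = 33.0000
Σcross = 675.5000 → A = |Σcross|/2 = 337.7500 mm²
Σ(r_i+r_j)·cross = 21476.0000 → first moment M = |Σ|/6 = 3579.3333
R_c = M/A = 3579.3333/337.7500 = 10.5976 mm
θ = 257° = 4.485496 rad
V = θ·R_c·A = 4.485496·10.5976·337.7500 = 16055.086 mm³

Volume = 16055.086 mm³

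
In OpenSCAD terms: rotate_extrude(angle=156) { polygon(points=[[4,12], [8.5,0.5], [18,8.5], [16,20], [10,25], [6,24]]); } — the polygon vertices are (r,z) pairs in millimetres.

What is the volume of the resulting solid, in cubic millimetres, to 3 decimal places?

Volume = 6553.628 mm³

Profile (r,z), 6 vertices: (4,12) (8.5,0.5) (18,8.5) (16,20) (10,25) (6,24)
edge 0: (4,12)→(8.5,0.5)  cross = 4·0.5 − 8.5·12 = -100.0000; (r_i+r_j)·cross = 12.5·-100.0000 = -1250.0000
edge 1: (8.5,0.5)→(18,8.5)  cross = 8.5·8.5 − 18·0.5 = 63.2500; (r_i+r_j)·cross = 26.5·63.2500 = 1676.1250
edge 2: (18,8.5)→(16,20)  cross = 18·20 − 16·8.5 = 224.0000; (r_i+r_j)·cross = 34·224.0000 = 7616.0000
edge 3: (16,20)→(10,25)  cross = 16·25 − 10·20 = 200.0000; (r_i+r_j)·cross = 26·200.0000 = 5200.0000
edge 4: (10,25)→(6,24)  cross = 10·24 − 6·25 = 90.0000; (r_i+r_j)·cross = 16·90.0000 = 1440.0000
edge 5: (6,24)→(4,12)  cross = 6·12 − 4·24 = -24.0000; (r_i+r_j)·cross = 10·-24.0000 = -240.0000
Σcross = 453.2500 → A = |Σcross|/2 = 226.6250 mm²
Σ(r_i+r_j)·cross = 14442.1250 → first moment M = |Σ|/6 = 2407.0208
R_c = M/A = 2407.0208/226.6250 = 10.6212 mm
θ = 156° = 2.722714 rad
V = θ·R_c·A = 2.722714·10.6212·226.6250 = 6553.628 mm³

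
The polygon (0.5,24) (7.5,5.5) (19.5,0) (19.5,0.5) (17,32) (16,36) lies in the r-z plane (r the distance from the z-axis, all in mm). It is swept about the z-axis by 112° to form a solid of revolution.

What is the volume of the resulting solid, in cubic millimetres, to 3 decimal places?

Volume = 9080.308 mm³

Profile (r,z), 6 vertices: (0.5,24) (7.5,5.5) (19.5,0) (19.5,0.5) (17,32) (16,36)
edge 0: (0.5,24)→(7.5,5.5)  cross = 0.5·5.5 − 7.5·24 = -177.2500; (r_i+r_j)·cross = 8·-177.2500 = -1418.0000
edge 1: (7.5,5.5)→(19.5,0)  cross = 7.5·0 − 19.5·5.5 = -107.2500; (r_i+r_j)·cross = 27·-107.2500 = -2895.7500
edge 2: (19.5,0)→(19.5,0.5)  cross = 19.5·0.5 − 19.5·0 = 9.7500; (r_i+r_j)·cross = 39·9.7500 = 380.2500
edge 3: (19.5,0.5)→(17,32)  cross = 19.5·32 − 17·0.5 = 615.5000; (r_i+r_j)·cross = 36.5·615.5000 = 22465.7500
edge 4: (17,32)→(16,36)  cross = 17·36 − 16·32 = 100.0000; (r_i+r_j)·cross = 33·100.0000 = 3300.0000
edge 5: (16,36)→(0.5,24)  cross = 16·24 − 0.5·36 = 366.0000; (r_i+r_j)·cross = 16.5·366.0000 = 6039.0000
Σcross = 806.7500 → A = |Σcross|/2 = 403.3750 mm²
Σ(r_i+r_j)·cross = 27871.2500 → first moment M = |Σ|/6 = 4645.2083
R_c = M/A = 4645.2083/403.3750 = 11.5159 mm
θ = 112° = 1.954769 rad
V = θ·R_c·A = 1.954769·11.5159·403.3750 = 9080.308 mm³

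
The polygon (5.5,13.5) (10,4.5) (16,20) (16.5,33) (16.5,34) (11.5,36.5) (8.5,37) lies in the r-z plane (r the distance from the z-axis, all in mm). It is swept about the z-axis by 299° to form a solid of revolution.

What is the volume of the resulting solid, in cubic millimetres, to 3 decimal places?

Volume = 13547.424 mm³

Profile (r,z), 7 vertices: (5.5,13.5) (10,4.5) (16,20) (16.5,33) (16.5,34) (11.5,36.5) (8.5,37)
edge 0: (5.5,13.5)→(10,4.5)  cross = 5.5·4.5 − 10·13.5 = -110.2500; (r_i+r_j)·cross = 15.5·-110.2500 = -1708.8750
edge 1: (10,4.5)→(16,20)  cross = 10·20 − 16·4.5 = 128.0000; (r_i+r_j)·cross = 26·128.0000 = 3328.0000
edge 2: (16,20)→(16.5,33)  cross = 16·33 − 16.5·20 = 198.0000; (r_i+r_j)·cross = 32.5·198.0000 = 6435.0000
edge 3: (16.5,33)→(16.5,34)  cross = 16.5·34 − 16.5·33 = 16.5000; (r_i+r_j)·cross = 33·16.5000 = 544.5000
edge 4: (16.5,34)→(11.5,36.5)  cross = 16.5·36.5 − 11.5·34 = 211.2500; (r_i+r_j)·cross = 28·211.2500 = 5915.0000
edge 5: (11.5,36.5)→(8.5,37)  cross = 11.5·37 − 8.5·36.5 = 115.2500; (r_i+r_j)·cross = 20·115.2500 = 2305.0000
edge 6: (8.5,37)→(5.5,13.5)  cross = 8.5·13.5 − 5.5·37 = -88.7500; (r_i+r_j)·cross = 14·-88.7500 = -1242.5000
Σcross = 470.0000 → A = |Σcross|/2 = 235.0000 mm²
Σ(r_i+r_j)·cross = 15576.1250 → first moment M = |Σ|/6 = 2596.0208
R_c = M/A = 2596.0208/235.0000 = 11.0469 mm
θ = 299° = 5.218534 rad
V = θ·R_c·A = 5.218534·11.0469·235.0000 = 13547.424 mm³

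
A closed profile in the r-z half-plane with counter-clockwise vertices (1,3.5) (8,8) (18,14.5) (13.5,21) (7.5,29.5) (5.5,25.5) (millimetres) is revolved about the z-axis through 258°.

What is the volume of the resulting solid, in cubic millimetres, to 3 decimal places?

Volume = 7673.776 mm³

Profile (r,z), 6 vertices: (1,3.5) (8,8) (18,14.5) (13.5,21) (7.5,29.5) (5.5,25.5)
edge 0: (1,3.5)→(8,8)  cross = 1·8 − 8·3.5 = -20.0000; (r_i+r_j)·cross = 9·-20.0000 = -180.0000
edge 1: (8,8)→(18,14.5)  cross = 8·14.5 − 18·8 = -28.0000; (r_i+r_j)·cross = 26·-28.0000 = -728.0000
edge 2: (18,14.5)→(13.5,21)  cross = 18·21 − 13.5·14.5 = 182.2500; (r_i+r_j)·cross = 31.5·182.2500 = 5740.8750
edge 3: (13.5,21)→(7.5,29.5)  cross = 13.5·29.5 − 7.5·21 = 240.7500; (r_i+r_j)·cross = 21·240.7500 = 5055.7500
edge 4: (7.5,29.5)→(5.5,25.5)  cross = 7.5·25.5 − 5.5·29.5 = 29.0000; (r_i+r_j)·cross = 13·29.0000 = 377.0000
edge 5: (5.5,25.5)→(1,3.5)  cross = 5.5·3.5 − 1·25.5 = -6.2500; (r_i+r_j)·cross = 6.5·-6.2500 = -40.6250
Σcross = 397.7500 → A = |Σcross|/2 = 198.8750 mm²
Σ(r_i+r_j)·cross = 10225.0000 → first moment M = |Σ|/6 = 1704.1667
R_c = M/A = 1704.1667/198.8750 = 8.5690 mm
θ = 258° = 4.502949 rad
V = θ·R_c·A = 4.502949·8.5690·198.8750 = 7673.776 mm³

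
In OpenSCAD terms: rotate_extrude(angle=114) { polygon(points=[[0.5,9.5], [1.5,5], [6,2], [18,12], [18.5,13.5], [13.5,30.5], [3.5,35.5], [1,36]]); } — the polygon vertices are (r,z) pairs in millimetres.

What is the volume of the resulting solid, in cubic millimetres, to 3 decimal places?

Profile (r,z), 8 vertices: (0.5,9.5) (1.5,5) (6,2) (18,12) (18.5,13.5) (13.5,30.5) (3.5,35.5) (1,36)
edge 0: (0.5,9.5)→(1.5,5)  cross = 0.5·5 − 1.5·9.5 = -11.7500; (r_i+r_j)·cross = 2·-11.7500 = -23.5000
edge 1: (1.5,5)→(6,2)  cross = 1.5·2 − 6·5 = -27.0000; (r_i+r_j)·cross = 7.5·-27.0000 = -202.5000
edge 2: (6,2)→(18,12)  cross = 6·12 − 18·2 = 36.0000; (r_i+r_j)·cross = 24·36.0000 = 864.0000
edge 3: (18,12)→(18.5,13.5)  cross = 18·13.5 − 18.5·12 = 21.0000; (r_i+r_j)·cross = 36.5·21.0000 = 766.5000
edge 4: (18.5,13.5)→(13.5,30.5)  cross = 18.5·30.5 − 13.5·13.5 = 382.0000; (r_i+r_j)·cross = 32·382.0000 = 12224.0000
edge 5: (13.5,30.5)→(3.5,35.5)  cross = 13.5·35.5 − 3.5·30.5 = 372.5000; (r_i+r_j)·cross = 17·372.5000 = 6332.5000
edge 6: (3.5,35.5)→(1,36)  cross = 3.5·36 − 1·35.5 = 90.5000; (r_i+r_j)·cross = 4.5·90.5000 = 407.2500
edge 7: (1,36)→(0.5,9.5)  cross = 1·9.5 − 0.5·36 = -8.5000; (r_i+r_j)·cross = 1.5·-8.5000 = -12.7500
Σcross = 854.7500 → A = |Σcross|/2 = 427.3750 mm²
Σ(r_i+r_j)·cross = 20355.5000 → first moment M = |Σ|/6 = 3392.5833
R_c = M/A = 3392.5833/427.3750 = 7.9382 mm
θ = 114° = 1.989675 rad
V = θ·R_c·A = 1.989675·7.9382·427.3750 = 6750.139 mm³

Volume = 6750.139 mm³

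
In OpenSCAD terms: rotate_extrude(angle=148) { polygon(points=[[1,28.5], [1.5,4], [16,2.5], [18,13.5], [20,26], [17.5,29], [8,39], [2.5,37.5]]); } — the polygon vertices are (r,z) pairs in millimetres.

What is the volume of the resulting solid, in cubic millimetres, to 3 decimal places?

Profile (r,z), 8 vertices: (1,28.5) (1.5,4) (16,2.5) (18,13.5) (20,26) (17.5,29) (8,39) (2.5,37.5)
edge 0: (1,28.5)→(1.5,4)  cross = 1·4 − 1.5·28.5 = -38.7500; (r_i+r_j)·cross = 2.5·-38.7500 = -96.8750
edge 1: (1.5,4)→(16,2.5)  cross = 1.5·2.5 − 16·4 = -60.2500; (r_i+r_j)·cross = 17.5·-60.2500 = -1054.3750
edge 2: (16,2.5)→(18,13.5)  cross = 16·13.5 − 18·2.5 = 171.0000; (r_i+r_j)·cross = 34·171.0000 = 5814.0000
edge 3: (18,13.5)→(20,26)  cross = 18·26 − 20·13.5 = 198.0000; (r_i+r_j)·cross = 38·198.0000 = 7524.0000
edge 4: (20,26)→(17.5,29)  cross = 20·29 − 17.5·26 = 125.0000; (r_i+r_j)·cross = 37.5·125.0000 = 4687.5000
edge 5: (17.5,29)→(8,39)  cross = 17.5·39 − 8·29 = 450.5000; (r_i+r_j)·cross = 25.5·450.5000 = 11487.7500
edge 6: (8,39)→(2.5,37.5)  cross = 8·37.5 − 2.5·39 = 202.5000; (r_i+r_j)·cross = 10.5·202.5000 = 2126.2500
edge 7: (2.5,37.5)→(1,28.5)  cross = 2.5·28.5 − 1·37.5 = 33.7500; (r_i+r_j)·cross = 3.5·33.7500 = 118.1250
Σcross = 1081.7500 → A = |Σcross|/2 = 540.8750 mm²
Σ(r_i+r_j)·cross = 30606.3750 → first moment M = |Σ|/6 = 5101.0625
R_c = M/A = 5101.0625/540.8750 = 9.4311 mm
θ = 148° = 2.583087 rad
V = θ·R_c·A = 2.583087·9.4311·540.8750 = 13176.490 mm³

Volume = 13176.490 mm³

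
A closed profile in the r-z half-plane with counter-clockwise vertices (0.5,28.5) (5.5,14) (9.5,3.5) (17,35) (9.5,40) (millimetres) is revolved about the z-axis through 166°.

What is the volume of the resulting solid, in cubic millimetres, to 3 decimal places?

Volume = 7893.065 mm³

Profile (r,z), 5 vertices: (0.5,28.5) (5.5,14) (9.5,3.5) (17,35) (9.5,40)
edge 0: (0.5,28.5)→(5.5,14)  cross = 0.5·14 − 5.5·28.5 = -149.7500; (r_i+r_j)·cross = 6·-149.7500 = -898.5000
edge 1: (5.5,14)→(9.5,3.5)  cross = 5.5·3.5 − 9.5·14 = -113.7500; (r_i+r_j)·cross = 15·-113.7500 = -1706.2500
edge 2: (9.5,3.5)→(17,35)  cross = 9.5·35 − 17·3.5 = 273.0000; (r_i+r_j)·cross = 26.5·273.0000 = 7234.5000
edge 3: (17,35)→(9.5,40)  cross = 17·40 − 9.5·35 = 347.5000; (r_i+r_j)·cross = 26.5·347.5000 = 9208.7500
edge 4: (9.5,40)→(0.5,28.5)  cross = 9.5·28.5 − 0.5·40 = 250.7500; (r_i+r_j)·cross = 10·250.7500 = 2507.5000
Σcross = 607.7500 → A = |Σcross|/2 = 303.8750 mm²
Σ(r_i+r_j)·cross = 16346.0000 → first moment M = |Σ|/6 = 2724.3333
R_c = M/A = 2724.3333/303.8750 = 8.9653 mm
θ = 166° = 2.897247 rad
V = θ·R_c·A = 2.897247·8.9653·303.8750 = 7893.065 mm³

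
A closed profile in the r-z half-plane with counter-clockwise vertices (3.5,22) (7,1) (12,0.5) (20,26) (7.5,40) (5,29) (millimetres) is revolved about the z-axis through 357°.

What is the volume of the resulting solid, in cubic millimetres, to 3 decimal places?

Profile (r,z), 6 vertices: (3.5,22) (7,1) (12,0.5) (20,26) (7.5,40) (5,29)
edge 0: (3.5,22)→(7,1)  cross = 3.5·1 − 7·22 = -150.5000; (r_i+r_j)·cross = 10.5·-150.5000 = -1580.2500
edge 1: (7,1)→(12,0.5)  cross = 7·0.5 − 12·1 = -8.5000; (r_i+r_j)·cross = 19·-8.5000 = -161.5000
edge 2: (12,0.5)→(20,26)  cross = 12·26 − 20·0.5 = 302.0000; (r_i+r_j)·cross = 32·302.0000 = 9664.0000
edge 3: (20,26)→(7.5,40)  cross = 20·40 − 7.5·26 = 605.0000; (r_i+r_j)·cross = 27.5·605.0000 = 16637.5000
edge 4: (7.5,40)→(5,29)  cross = 7.5·29 − 5·40 = 17.5000; (r_i+r_j)·cross = 12.5·17.5000 = 218.7500
edge 5: (5,29)→(3.5,22)  cross = 5·22 − 3.5·29 = 8.5000; (r_i+r_j)·cross = 8.5·8.5000 = 72.2500
Σcross = 774.0000 → A = |Σcross|/2 = 387.0000 mm²
Σ(r_i+r_j)·cross = 24850.7500 → first moment M = |Σ|/6 = 4141.7917
R_c = M/A = 4141.7917/387.0000 = 10.7023 mm
θ = 357° = 6.230825 rad
V = θ·R_c·A = 6.230825·10.7023·387.0000 = 25806.781 mm³

Volume = 25806.781 mm³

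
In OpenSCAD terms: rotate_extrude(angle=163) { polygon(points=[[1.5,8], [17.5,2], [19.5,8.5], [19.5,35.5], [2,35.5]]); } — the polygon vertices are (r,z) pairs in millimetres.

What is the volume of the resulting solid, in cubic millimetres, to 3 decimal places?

Profile (r,z), 5 vertices: (1.5,8) (17.5,2) (19.5,8.5) (19.5,35.5) (2,35.5)
edge 0: (1.5,8)→(17.5,2)  cross = 1.5·2 − 17.5·8 = -137.0000; (r_i+r_j)·cross = 19·-137.0000 = -2603.0000
edge 1: (17.5,2)→(19.5,8.5)  cross = 17.5·8.5 − 19.5·2 = 109.7500; (r_i+r_j)·cross = 37·109.7500 = 4060.7500
edge 2: (19.5,8.5)→(19.5,35.5)  cross = 19.5·35.5 − 19.5·8.5 = 526.5000; (r_i+r_j)·cross = 39·526.5000 = 20533.5000
edge 3: (19.5,35.5)→(2,35.5)  cross = 19.5·35.5 − 2·35.5 = 621.2500; (r_i+r_j)·cross = 21.5·621.2500 = 13356.8750
edge 4: (2,35.5)→(1.5,8)  cross = 2·8 − 1.5·35.5 = -37.2500; (r_i+r_j)·cross = 3.5·-37.2500 = -130.3750
Σcross = 1083.2500 → A = |Σcross|/2 = 541.6250 mm²
Σ(r_i+r_j)·cross = 35217.7500 → first moment M = |Σ|/6 = 5869.6250
R_c = M/A = 5869.6250/541.6250 = 10.8371 mm
θ = 163° = 2.844887 rad
V = θ·R_c·A = 2.844887·10.8371·541.6250 = 16698.418 mm³

Volume = 16698.418 mm³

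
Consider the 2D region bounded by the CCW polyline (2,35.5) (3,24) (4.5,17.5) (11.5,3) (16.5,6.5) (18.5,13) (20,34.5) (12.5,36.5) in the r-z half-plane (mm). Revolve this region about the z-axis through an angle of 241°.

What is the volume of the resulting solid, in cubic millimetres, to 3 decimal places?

Volume = 20989.768 mm³

Profile (r,z), 8 vertices: (2,35.5) (3,24) (4.5,17.5) (11.5,3) (16.5,6.5) (18.5,13) (20,34.5) (12.5,36.5)
edge 0: (2,35.5)→(3,24)  cross = 2·24 − 3·35.5 = -58.5000; (r_i+r_j)·cross = 5·-58.5000 = -292.5000
edge 1: (3,24)→(4.5,17.5)  cross = 3·17.5 − 4.5·24 = -55.5000; (r_i+r_j)·cross = 7.5·-55.5000 = -416.2500
edge 2: (4.5,17.5)→(11.5,3)  cross = 4.5·3 − 11.5·17.5 = -187.7500; (r_i+r_j)·cross = 16·-187.7500 = -3004.0000
edge 3: (11.5,3)→(16.5,6.5)  cross = 11.5·6.5 − 16.5·3 = 25.2500; (r_i+r_j)·cross = 28·25.2500 = 707.0000
edge 4: (16.5,6.5)→(18.5,13)  cross = 16.5·13 − 18.5·6.5 = 94.2500; (r_i+r_j)·cross = 35·94.2500 = 3298.7500
edge 5: (18.5,13)→(20,34.5)  cross = 18.5·34.5 − 20·13 = 378.2500; (r_i+r_j)·cross = 38.5·378.2500 = 14562.6250
edge 6: (20,34.5)→(12.5,36.5)  cross = 20·36.5 − 12.5·34.5 = 298.7500; (r_i+r_j)·cross = 32.5·298.7500 = 9709.3750
edge 7: (12.5,36.5)→(2,35.5)  cross = 12.5·35.5 − 2·36.5 = 370.7500; (r_i+r_j)·cross = 14.5·370.7500 = 5375.8750
Σcross = 865.5000 → A = |Σcross|/2 = 432.7500 mm²
Σ(r_i+r_j)·cross = 29940.8750 → first moment M = |Σ|/6 = 4990.1458
R_c = M/A = 4990.1458/432.7500 = 11.5312 mm
θ = 241° = 4.206243 rad
V = θ·R_c·A = 4.206243·11.5312·432.7500 = 20989.768 mm³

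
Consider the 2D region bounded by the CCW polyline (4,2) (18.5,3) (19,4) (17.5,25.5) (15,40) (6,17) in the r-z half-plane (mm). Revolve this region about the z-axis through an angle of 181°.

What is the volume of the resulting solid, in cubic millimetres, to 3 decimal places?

Profile (r,z), 6 vertices: (4,2) (18.5,3) (19,4) (17.5,25.5) (15,40) (6,17)
edge 0: (4,2)→(18.5,3)  cross = 4·3 − 18.5·2 = -25.0000; (r_i+r_j)·cross = 22.5·-25.0000 = -562.5000
edge 1: (18.5,3)→(19,4)  cross = 18.5·4 − 19·3 = 17.0000; (r_i+r_j)·cross = 37.5·17.0000 = 637.5000
edge 2: (19,4)→(17.5,25.5)  cross = 19·25.5 − 17.5·4 = 414.5000; (r_i+r_j)·cross = 36.5·414.5000 = 15129.2500
edge 3: (17.5,25.5)→(15,40)  cross = 17.5·40 − 15·25.5 = 317.5000; (r_i+r_j)·cross = 32.5·317.5000 = 10318.7500
edge 4: (15,40)→(6,17)  cross = 15·17 − 6·40 = 15.0000; (r_i+r_j)·cross = 21·15.0000 = 315.0000
edge 5: (6,17)→(4,2)  cross = 6·2 − 4·17 = -56.0000; (r_i+r_j)·cross = 10·-56.0000 = -560.0000
Σcross = 683.0000 → A = |Σcross|/2 = 341.5000 mm²
Σ(r_i+r_j)·cross = 25278.0000 → first moment M = |Σ|/6 = 4213.0000
R_c = M/A = 4213.0000/341.5000 = 12.3367 mm
θ = 181° = 3.159046 rad
V = θ·R_c·A = 3.159046·12.3367·341.5000 = 13309.061 mm³

Volume = 13309.061 mm³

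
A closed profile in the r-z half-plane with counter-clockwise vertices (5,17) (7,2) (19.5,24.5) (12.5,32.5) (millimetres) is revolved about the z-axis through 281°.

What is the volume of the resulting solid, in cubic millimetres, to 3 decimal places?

Volume = 11082.458 mm³

Profile (r,z), 4 vertices: (5,17) (7,2) (19.5,24.5) (12.5,32.5)
edge 0: (5,17)→(7,2)  cross = 5·2 − 7·17 = -109.0000; (r_i+r_j)·cross = 12·-109.0000 = -1308.0000
edge 1: (7,2)→(19.5,24.5)  cross = 7·24.5 − 19.5·2 = 132.5000; (r_i+r_j)·cross = 26.5·132.5000 = 3511.2500
edge 2: (19.5,24.5)→(12.5,32.5)  cross = 19.5·32.5 − 12.5·24.5 = 327.5000; (r_i+r_j)·cross = 32·327.5000 = 10480.0000
edge 3: (12.5,32.5)→(5,17)  cross = 12.5·17 − 5·32.5 = 50.0000; (r_i+r_j)·cross = 17.5·50.0000 = 875.0000
Σcross = 401.0000 → A = |Σcross|/2 = 200.5000 mm²
Σ(r_i+r_j)·cross = 13558.2500 → first moment M = |Σ|/6 = 2259.7083
R_c = M/A = 2259.7083/200.5000 = 11.2704 mm
θ = 281° = 4.904375 rad
V = θ·R_c·A = 4.904375·11.2704·200.5000 = 11082.458 mm³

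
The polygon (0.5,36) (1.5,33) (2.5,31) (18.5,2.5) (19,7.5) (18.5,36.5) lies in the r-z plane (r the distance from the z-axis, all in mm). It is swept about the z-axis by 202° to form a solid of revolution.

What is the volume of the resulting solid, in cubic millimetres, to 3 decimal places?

Profile (r,z), 6 vertices: (0.5,36) (1.5,33) (2.5,31) (18.5,2.5) (19,7.5) (18.5,36.5)
edge 0: (0.5,36)→(1.5,33)  cross = 0.5·33 − 1.5·36 = -37.5000; (r_i+r_j)·cross = 2·-37.5000 = -75.0000
edge 1: (1.5,33)→(2.5,31)  cross = 1.5·31 − 2.5·33 = -36.0000; (r_i+r_j)·cross = 4·-36.0000 = -144.0000
edge 2: (2.5,31)→(18.5,2.5)  cross = 2.5·2.5 − 18.5·31 = -567.2500; (r_i+r_j)·cross = 21·-567.2500 = -11912.2500
edge 3: (18.5,2.5)→(19,7.5)  cross = 18.5·7.5 − 19·2.5 = 91.2500; (r_i+r_j)·cross = 37.5·91.2500 = 3421.8750
edge 4: (19,7.5)→(18.5,36.5)  cross = 19·36.5 − 18.5·7.5 = 554.7500; (r_i+r_j)·cross = 37.5·554.7500 = 20803.1250
edge 5: (18.5,36.5)→(0.5,36)  cross = 18.5·36 − 0.5·36.5 = 647.7500; (r_i+r_j)·cross = 19·647.7500 = 12307.2500
Σcross = 653.0000 → A = |Σcross|/2 = 326.5000 mm²
Σ(r_i+r_j)·cross = 24401.0000 → first moment M = |Σ|/6 = 4066.8333
R_c = M/A = 4066.8333/326.5000 = 12.4558 mm
θ = 202° = 3.525565 rad
V = θ·R_c·A = 3.525565·12.4558·326.5000 = 14337.886 mm³

Volume = 14337.886 mm³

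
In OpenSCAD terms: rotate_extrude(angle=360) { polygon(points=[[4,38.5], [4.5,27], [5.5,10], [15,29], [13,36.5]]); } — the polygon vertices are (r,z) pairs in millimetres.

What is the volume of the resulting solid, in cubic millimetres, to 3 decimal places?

Profile (r,z), 5 vertices: (4,38.5) (4.5,27) (5.5,10) (15,29) (13,36.5)
edge 0: (4,38.5)→(4.5,27)  cross = 4·27 − 4.5·38.5 = -65.2500; (r_i+r_j)·cross = 8.5·-65.2500 = -554.6250
edge 1: (4.5,27)→(5.5,10)  cross = 4.5·10 − 5.5·27 = -103.5000; (r_i+r_j)·cross = 10·-103.5000 = -1035.0000
edge 2: (5.5,10)→(15,29)  cross = 5.5·29 − 15·10 = 9.5000; (r_i+r_j)·cross = 20.5·9.5000 = 194.7500
edge 3: (15,29)→(13,36.5)  cross = 15·36.5 − 13·29 = 170.5000; (r_i+r_j)·cross = 28·170.5000 = 4774.0000
edge 4: (13,36.5)→(4,38.5)  cross = 13·38.5 − 4·36.5 = 354.5000; (r_i+r_j)·cross = 17·354.5000 = 6026.5000
Σcross = 365.7500 → A = |Σcross|/2 = 182.8750 mm²
Σ(r_i+r_j)·cross = 9405.6250 → first moment M = |Σ|/6 = 1567.6042
R_c = M/A = 1567.6042/182.8750 = 8.5720 mm
θ = 360° = 6.283185 rad
V = θ·R_c·A = 6.283185·8.5720·182.8750 = 9849.547 mm³

Volume = 9849.547 mm³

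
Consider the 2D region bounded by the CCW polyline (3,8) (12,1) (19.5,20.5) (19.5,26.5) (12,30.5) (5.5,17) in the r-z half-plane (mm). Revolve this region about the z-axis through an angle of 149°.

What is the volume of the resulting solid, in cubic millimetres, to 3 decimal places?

Volume = 8493.040 mm³

Profile (r,z), 6 vertices: (3,8) (12,1) (19.5,20.5) (19.5,26.5) (12,30.5) (5.5,17)
edge 0: (3,8)→(12,1)  cross = 3·1 − 12·8 = -93.0000; (r_i+r_j)·cross = 15·-93.0000 = -1395.0000
edge 1: (12,1)→(19.5,20.5)  cross = 12·20.5 − 19.5·1 = 226.5000; (r_i+r_j)·cross = 31.5·226.5000 = 7134.7500
edge 2: (19.5,20.5)→(19.5,26.5)  cross = 19.5·26.5 − 19.5·20.5 = 117.0000; (r_i+r_j)·cross = 39·117.0000 = 4563.0000
edge 3: (19.5,26.5)→(12,30.5)  cross = 19.5·30.5 − 12·26.5 = 276.7500; (r_i+r_j)·cross = 31.5·276.7500 = 8717.6250
edge 4: (12,30.5)→(5.5,17)  cross = 12·17 − 5.5·30.5 = 36.2500; (r_i+r_j)·cross = 17.5·36.2500 = 634.3750
edge 5: (5.5,17)→(3,8)  cross = 5.5·8 − 3·17 = -7.0000; (r_i+r_j)·cross = 8.5·-7.0000 = -59.5000
Σcross = 556.5000 → A = |Σcross|/2 = 278.2500 mm²
Σ(r_i+r_j)·cross = 19595.2500 → first moment M = |Σ|/6 = 3265.8750
R_c = M/A = 3265.8750/278.2500 = 11.7372 mm
θ = 149° = 2.600541 rad
V = θ·R_c·A = 2.600541·11.7372·278.2500 = 8493.040 mm³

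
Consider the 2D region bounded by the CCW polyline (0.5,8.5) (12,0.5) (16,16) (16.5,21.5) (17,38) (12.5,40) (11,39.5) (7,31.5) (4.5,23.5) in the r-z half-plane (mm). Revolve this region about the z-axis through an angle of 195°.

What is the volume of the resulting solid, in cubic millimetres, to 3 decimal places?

Volume = 13729.922 mm³

Profile (r,z), 9 vertices: (0.5,8.5) (12,0.5) (16,16) (16.5,21.5) (17,38) (12.5,40) (11,39.5) (7,31.5) (4.5,23.5)
edge 0: (0.5,8.5)→(12,0.5)  cross = 0.5·0.5 − 12·8.5 = -101.7500; (r_i+r_j)·cross = 12.5·-101.7500 = -1271.8750
edge 1: (12,0.5)→(16,16)  cross = 12·16 − 16·0.5 = 184.0000; (r_i+r_j)·cross = 28·184.0000 = 5152.0000
edge 2: (16,16)→(16.5,21.5)  cross = 16·21.5 − 16.5·16 = 80.0000; (r_i+r_j)·cross = 32.5·80.0000 = 2600.0000
edge 3: (16.5,21.5)→(17,38)  cross = 16.5·38 − 17·21.5 = 261.5000; (r_i+r_j)·cross = 33.5·261.5000 = 8760.2500
edge 4: (17,38)→(12.5,40)  cross = 17·40 − 12.5·38 = 205.0000; (r_i+r_j)·cross = 29.5·205.0000 = 6047.5000
edge 5: (12.5,40)→(11,39.5)  cross = 12.5·39.5 − 11·40 = 53.7500; (r_i+r_j)·cross = 23.5·53.7500 = 1263.1250
edge 6: (11,39.5)→(7,31.5)  cross = 11·31.5 − 7·39.5 = 70.0000; (r_i+r_j)·cross = 18·70.0000 = 1260.0000
edge 7: (7,31.5)→(4.5,23.5)  cross = 7·23.5 − 4.5·31.5 = 22.7500; (r_i+r_j)·cross = 11.5·22.7500 = 261.6250
edge 8: (4.5,23.5)→(0.5,8.5)  cross = 4.5·8.5 − 0.5·23.5 = 26.5000; (r_i+r_j)·cross = 5·26.5000 = 132.5000
Σcross = 801.7500 → A = |Σcross|/2 = 400.8750 mm²
Σ(r_i+r_j)·cross = 24205.1250 → first moment M = |Σ|/6 = 4034.1875
R_c = M/A = 4034.1875/400.8750 = 10.0635 mm
θ = 195° = 3.403392 rad
V = θ·R_c·A = 3.403392·10.0635·400.8750 = 13729.922 mm³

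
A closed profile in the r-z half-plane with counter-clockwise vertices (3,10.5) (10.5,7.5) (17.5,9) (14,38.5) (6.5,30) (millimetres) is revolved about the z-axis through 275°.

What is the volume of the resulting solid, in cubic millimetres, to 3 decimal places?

Profile (r,z), 5 vertices: (3,10.5) (10.5,7.5) (17.5,9) (14,38.5) (6.5,30)
edge 0: (3,10.5)→(10.5,7.5)  cross = 3·7.5 − 10.5·10.5 = -87.7500; (r_i+r_j)·cross = 13.5·-87.7500 = -1184.6250
edge 1: (10.5,7.5)→(17.5,9)  cross = 10.5·9 − 17.5·7.5 = -36.7500; (r_i+r_j)·cross = 28·-36.7500 = -1029.0000
edge 2: (17.5,9)→(14,38.5)  cross = 17.5·38.5 − 14·9 = 547.7500; (r_i+r_j)·cross = 31.5·547.7500 = 17254.1250
edge 3: (14,38.5)→(6.5,30)  cross = 14·30 − 6.5·38.5 = 169.7500; (r_i+r_j)·cross = 20.5·169.7500 = 3479.8750
edge 4: (6.5,30)→(3,10.5)  cross = 6.5·10.5 − 3·30 = -21.7500; (r_i+r_j)·cross = 9.5·-21.7500 = -206.6250
Σcross = 571.2500 → A = |Σcross|/2 = 285.6250 mm²
Σ(r_i+r_j)·cross = 18313.7500 → first moment M = |Σ|/6 = 3052.2917
R_c = M/A = 3052.2917/285.6250 = 10.6864 mm
θ = 275° = 4.799655 rad
V = θ·R_c·A = 4.799655·10.6864·285.6250 = 14649.948 mm³

Volume = 14649.948 mm³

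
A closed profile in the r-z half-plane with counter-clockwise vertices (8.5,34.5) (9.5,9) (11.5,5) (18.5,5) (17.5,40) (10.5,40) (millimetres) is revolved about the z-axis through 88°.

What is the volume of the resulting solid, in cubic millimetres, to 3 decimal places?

Volume = 6400.629 mm³

Profile (r,z), 6 vertices: (8.5,34.5) (9.5,9) (11.5,5) (18.5,5) (17.5,40) (10.5,40)
edge 0: (8.5,34.5)→(9.5,9)  cross = 8.5·9 − 9.5·34.5 = -251.2500; (r_i+r_j)·cross = 18·-251.2500 = -4522.5000
edge 1: (9.5,9)→(11.5,5)  cross = 9.5·5 − 11.5·9 = -56.0000; (r_i+r_j)·cross = 21·-56.0000 = -1176.0000
edge 2: (11.5,5)→(18.5,5)  cross = 11.5·5 − 18.5·5 = -35.0000; (r_i+r_j)·cross = 30·-35.0000 = -1050.0000
edge 3: (18.5,5)→(17.5,40)  cross = 18.5·40 − 17.5·5 = 652.5000; (r_i+r_j)·cross = 36·652.5000 = 23490.0000
edge 4: (17.5,40)→(10.5,40)  cross = 17.5·40 − 10.5·40 = 280.0000; (r_i+r_j)·cross = 28·280.0000 = 7840.0000
edge 5: (10.5,40)→(8.5,34.5)  cross = 10.5·34.5 − 8.5·40 = 22.2500; (r_i+r_j)·cross = 19·22.2500 = 422.7500
Σcross = 612.5000 → A = |Σcross|/2 = 306.2500 mm²
Σ(r_i+r_j)·cross = 25004.2500 → first moment M = |Σ|/6 = 4167.3750
R_c = M/A = 4167.3750/306.2500 = 13.6078 mm
θ = 88° = 1.535890 rad
V = θ·R_c·A = 1.535890·13.6078·306.2500 = 6400.629 mm³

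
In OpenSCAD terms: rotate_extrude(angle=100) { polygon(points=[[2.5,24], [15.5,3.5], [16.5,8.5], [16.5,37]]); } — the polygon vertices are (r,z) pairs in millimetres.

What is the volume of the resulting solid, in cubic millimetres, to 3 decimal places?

Profile (r,z), 4 vertices: (2.5,24) (15.5,3.5) (16.5,8.5) (16.5,37)
edge 0: (2.5,24)→(15.5,3.5)  cross = 2.5·3.5 − 15.5·24 = -363.2500; (r_i+r_j)·cross = 18·-363.2500 = -6538.5000
edge 1: (15.5,3.5)→(16.5,8.5)  cross = 15.5·8.5 − 16.5·3.5 = 74.0000; (r_i+r_j)·cross = 32·74.0000 = 2368.0000
edge 2: (16.5,8.5)→(16.5,37)  cross = 16.5·37 − 16.5·8.5 = 470.2500; (r_i+r_j)·cross = 33·470.2500 = 15518.2500
edge 3: (16.5,37)→(2.5,24)  cross = 16.5·24 − 2.5·37 = 303.5000; (r_i+r_j)·cross = 19·303.5000 = 5766.5000
Σcross = 484.5000 → A = |Σcross|/2 = 242.2500 mm²
Σ(r_i+r_j)·cross = 17114.2500 → first moment M = |Σ|/6 = 2852.3750
R_c = M/A = 2852.3750/242.2500 = 11.7745 mm
θ = 100° = 1.745329 rad
V = θ·R_c·A = 1.745329·11.7745·242.2500 = 4978.334 mm³

Volume = 4978.334 mm³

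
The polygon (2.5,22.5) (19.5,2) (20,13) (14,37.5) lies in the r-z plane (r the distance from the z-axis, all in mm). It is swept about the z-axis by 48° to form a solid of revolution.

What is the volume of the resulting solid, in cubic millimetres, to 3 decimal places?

Volume = 3051.307 mm³

Profile (r,z), 4 vertices: (2.5,22.5) (19.5,2) (20,13) (14,37.5)
edge 0: (2.5,22.5)→(19.5,2)  cross = 2.5·2 − 19.5·22.5 = -433.7500; (r_i+r_j)·cross = 22·-433.7500 = -9542.5000
edge 1: (19.5,2)→(20,13)  cross = 19.5·13 − 20·2 = 213.5000; (r_i+r_j)·cross = 39.5·213.5000 = 8433.2500
edge 2: (20,13)→(14,37.5)  cross = 20·37.5 − 14·13 = 568.0000; (r_i+r_j)·cross = 34·568.0000 = 19312.0000
edge 3: (14,37.5)→(2.5,22.5)  cross = 14·22.5 − 2.5·37.5 = 221.2500; (r_i+r_j)·cross = 16.5·221.2500 = 3650.6250
Σcross = 569.0000 → A = |Σcross|/2 = 284.5000 mm²
Σ(r_i+r_j)·cross = 21853.3750 → first moment M = |Σ|/6 = 3642.2292
R_c = M/A = 3642.2292/284.5000 = 12.8022 mm
θ = 48° = 0.837758 rad
V = θ·R_c·A = 0.837758·12.8022·284.5000 = 3051.307 mm³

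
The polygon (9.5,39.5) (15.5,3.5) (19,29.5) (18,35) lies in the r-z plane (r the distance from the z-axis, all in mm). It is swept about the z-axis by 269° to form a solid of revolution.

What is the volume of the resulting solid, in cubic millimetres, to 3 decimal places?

Profile (r,z), 4 vertices: (9.5,39.5) (15.5,3.5) (19,29.5) (18,35)
edge 0: (9.5,39.5)→(15.5,3.5)  cross = 9.5·3.5 − 15.5·39.5 = -579.0000; (r_i+r_j)·cross = 25·-579.0000 = -14475.0000
edge 1: (15.5,3.5)→(19,29.5)  cross = 15.5·29.5 − 19·3.5 = 390.7500; (r_i+r_j)·cross = 34.5·390.7500 = 13480.8750
edge 2: (19,29.5)→(18,35)  cross = 19·35 − 18·29.5 = 134.0000; (r_i+r_j)·cross = 37·134.0000 = 4958.0000
edge 3: (18,35)→(9.5,39.5)  cross = 18·39.5 − 9.5·35 = 378.5000; (r_i+r_j)·cross = 27.5·378.5000 = 10408.7500
Σcross = 324.2500 → A = |Σcross|/2 = 162.1250 mm²
Σ(r_i+r_j)·cross = 14372.6250 → first moment M = |Σ|/6 = 2395.4375
R_c = M/A = 2395.4375/162.1250 = 14.7753 mm
θ = 269° = 4.694936 rad
V = θ·R_c·A = 4.694936·14.7753·162.1250 = 11246.425 mm³

Volume = 11246.425 mm³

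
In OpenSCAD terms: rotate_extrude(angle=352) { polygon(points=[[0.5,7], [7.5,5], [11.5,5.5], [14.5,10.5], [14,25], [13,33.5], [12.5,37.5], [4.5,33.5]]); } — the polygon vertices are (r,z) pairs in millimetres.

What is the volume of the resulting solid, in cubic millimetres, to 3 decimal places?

Profile (r,z), 8 vertices: (0.5,7) (7.5,5) (11.5,5.5) (14.5,10.5) (14,25) (13,33.5) (12.5,37.5) (4.5,33.5)
edge 0: (0.5,7)→(7.5,5)  cross = 0.5·5 − 7.5·7 = -50.0000; (r_i+r_j)·cross = 8·-50.0000 = -400.0000
edge 1: (7.5,5)→(11.5,5.5)  cross = 7.5·5.5 − 11.5·5 = -16.2500; (r_i+r_j)·cross = 19·-16.2500 = -308.7500
edge 2: (11.5,5.5)→(14.5,10.5)  cross = 11.5·10.5 − 14.5·5.5 = 41.0000; (r_i+r_j)·cross = 26·41.0000 = 1066.0000
edge 3: (14.5,10.5)→(14,25)  cross = 14.5·25 − 14·10.5 = 215.5000; (r_i+r_j)·cross = 28.5·215.5000 = 6141.7500
edge 4: (14,25)→(13,33.5)  cross = 14·33.5 − 13·25 = 144.0000; (r_i+r_j)·cross = 27·144.0000 = 3888.0000
edge 5: (13,33.5)→(12.5,37.5)  cross = 13·37.5 − 12.5·33.5 = 68.7500; (r_i+r_j)·cross = 25.5·68.7500 = 1753.1250
edge 6: (12.5,37.5)→(4.5,33.5)  cross = 12.5·33.5 − 4.5·37.5 = 250.0000; (r_i+r_j)·cross = 17·250.0000 = 4250.0000
edge 7: (4.5,33.5)→(0.5,7)  cross = 4.5·7 − 0.5·33.5 = 14.7500; (r_i+r_j)·cross = 5·14.7500 = 73.7500
Σcross = 667.7500 → A = |Σcross|/2 = 333.8750 mm²
Σ(r_i+r_j)·cross = 16463.8750 → first moment M = |Σ|/6 = 2743.9792
R_c = M/A = 2743.9792/333.8750 = 8.2186 mm
θ = 352° = 6.143559 rad
V = θ·R_c·A = 6.143559·8.2186·333.8750 = 16857.798 mm³

Volume = 16857.798 mm³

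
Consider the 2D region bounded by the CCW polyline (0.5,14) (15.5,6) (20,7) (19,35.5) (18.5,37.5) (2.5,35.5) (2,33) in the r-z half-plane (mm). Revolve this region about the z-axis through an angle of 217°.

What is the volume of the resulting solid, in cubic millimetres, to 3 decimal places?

Profile (r,z), 7 vertices: (0.5,14) (15.5,6) (20,7) (19,35.5) (18.5,37.5) (2.5,35.5) (2,33)
edge 0: (0.5,14)→(15.5,6)  cross = 0.5·6 − 15.5·14 = -214.0000; (r_i+r_j)·cross = 16·-214.0000 = -3424.0000
edge 1: (15.5,6)→(20,7)  cross = 15.5·7 − 20·6 = -11.5000; (r_i+r_j)·cross = 35.5·-11.5000 = -408.2500
edge 2: (20,7)→(19,35.5)  cross = 20·35.5 − 19·7 = 577.0000; (r_i+r_j)·cross = 39·577.0000 = 22503.0000
edge 3: (19,35.5)→(18.5,37.5)  cross = 19·37.5 − 18.5·35.5 = 55.7500; (r_i+r_j)·cross = 37.5·55.7500 = 2090.6250
edge 4: (18.5,37.5)→(2.5,35.5)  cross = 18.5·35.5 − 2.5·37.5 = 563.0000; (r_i+r_j)·cross = 21·563.0000 = 11823.0000
edge 5: (2.5,35.5)→(2,33)  cross = 2.5·33 − 2·35.5 = 11.5000; (r_i+r_j)·cross = 4.5·11.5000 = 51.7500
edge 6: (2,33)→(0.5,14)  cross = 2·14 − 0.5·33 = 11.5000; (r_i+r_j)·cross = 2.5·11.5000 = 28.7500
Σcross = 993.2500 → A = |Σcross|/2 = 496.6250 mm²
Σ(r_i+r_j)·cross = 32664.8750 → first moment M = |Σ|/6 = 5444.1458
R_c = M/A = 5444.1458/496.6250 = 10.9623 mm
θ = 217° = 3.787364 rad
V = θ·R_c·A = 3.787364·10.9623·496.6250 = 20618.965 mm³

Volume = 20618.965 mm³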